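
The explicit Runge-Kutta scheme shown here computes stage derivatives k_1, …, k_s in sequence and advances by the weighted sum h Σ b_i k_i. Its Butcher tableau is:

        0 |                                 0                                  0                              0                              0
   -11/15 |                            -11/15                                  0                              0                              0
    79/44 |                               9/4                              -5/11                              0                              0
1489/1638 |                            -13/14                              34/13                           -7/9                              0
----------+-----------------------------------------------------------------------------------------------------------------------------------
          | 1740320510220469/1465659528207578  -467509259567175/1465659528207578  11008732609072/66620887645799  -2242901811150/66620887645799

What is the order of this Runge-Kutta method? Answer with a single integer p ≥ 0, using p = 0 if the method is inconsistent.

b = (1740320510220469/1465659528207578, -467509259567175/1465659528207578, 11008732609072/66620887645799, -2242901811150/66620887645799)
c = (0, -11/15, 79/44, 1489/1638)
Ac = (0, 0, 1/3, -85313/25740)
Σ b_i: 1740320510220469/1465659528207578·1 + (-467509259567175/1465659528207578)·1 + 11008732609072/66620887645799·1 + (-2242901811150/66620887645799)·1 = 1 ✓
b·c: (-467509259567175/1465659528207578)·(-11/15) + 11008732609072/66620887645799·79/44 + (-2242901811150/66620887645799)·1489/1638 = 1/2 ✓
b·c²: (-467509259567175/1465659528207578)·121/225 + 11008732609072/66620887645799·6241/1936 + (-2242901811150/66620887645799)·2217121/2683044 = 1/3 ✓
b·Ac: 11008732609072/66620887645799·1/3 + (-2242901811150/66620887645799)·(-85313/25740) = 1/6 ✓
b·c³: (-467509259567175/1465659528207578)·(-1331/3375) + 11008732609072/66620887645799·493039/85184 + (-2242901811150/66620887645799)·3301293169/4394826072 = 731948224473921317/692524127078080605 ≠ 1/4 ⇒ order 3.
b·(c∘Ac): 11008732609072/66620887645799·79/132 + (-2242901811150/66620887645799)·(-127031057/42162120) = 160154896712413/799450651749588 ≠ 1/8
b·Ac²: 11008732609072/66620887645799·(-11/45) + (-2242901811150/66620887645799)·(-692619/629200) = -879328909755041/263818715077364040 ≠ 1/12
b·A²c: (-2242901811150/66620887645799)·(-7/27) = 581493062150/66620887645799 ≠ 1/24

3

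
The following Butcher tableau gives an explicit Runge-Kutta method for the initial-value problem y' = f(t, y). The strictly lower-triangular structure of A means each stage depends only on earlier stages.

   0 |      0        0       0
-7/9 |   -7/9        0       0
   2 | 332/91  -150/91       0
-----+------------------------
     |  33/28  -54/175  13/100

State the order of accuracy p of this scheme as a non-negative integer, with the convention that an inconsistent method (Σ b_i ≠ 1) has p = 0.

3

b = (33/28, -54/175, 13/100)
c = (0, -7/9, 2)
Ac = (0, 0, 50/39)
Σ b_i: 33/28·1 + (-54/175)·1 + 13/100·1 = 1 ✓
b·c: (-54/175)·(-7/9) + 13/100·2 = 1/2 ✓
b·c²: (-54/175)·49/81 + 13/100·4 = 1/3 ✓
b·Ac: 13/100·50/39 = 1/6 ✓; 3 stages ⇒ order 3.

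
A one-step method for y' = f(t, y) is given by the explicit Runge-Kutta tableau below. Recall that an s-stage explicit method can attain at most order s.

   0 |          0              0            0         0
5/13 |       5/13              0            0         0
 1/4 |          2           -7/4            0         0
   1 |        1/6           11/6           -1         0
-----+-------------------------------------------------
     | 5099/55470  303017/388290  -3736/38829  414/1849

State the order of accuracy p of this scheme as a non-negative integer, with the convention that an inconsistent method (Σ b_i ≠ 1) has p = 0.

3

b = (5099/55470, 303017/388290, -3736/38829, 414/1849)
c = (0, 5/13, 1/4, 1)
Ac = (0, 0, -35/52, 71/156)
Σ b_i: 5099/55470·1 + 303017/388290·1 + (-3736/38829)·1 + 414/1849·1 = 1 ✓
b·c: 303017/388290·5/13 + (-3736/38829)·1/4 + 414/1849·1 = 1/2 ✓
b·c²: 303017/388290·25/169 + (-3736/38829)·1/16 + 414/1849·1 = 1/3 ✓
b·Ac: (-3736/38829)·(-35/52) + 414/1849·71/156 = 1/6 ✓
b·c³: 303017/388290·125/2197 + (-3736/38829)·1/64 + 414/1849·1 = 51305/192296 ≠ 1/4 ⇒ order 3.
b·(c∘Ac): (-3736/38829)·(-35/208) + 414/1849·71/156 = 8516/72111 ≠ 1/8
b·Ac²: (-3736/38829)·(-175/676) + 414/1849·1693/8112 = 3179/44376 ≠ 1/12
b·A²c: 414/1849·35/52 = 7245/48074 ≠ 1/24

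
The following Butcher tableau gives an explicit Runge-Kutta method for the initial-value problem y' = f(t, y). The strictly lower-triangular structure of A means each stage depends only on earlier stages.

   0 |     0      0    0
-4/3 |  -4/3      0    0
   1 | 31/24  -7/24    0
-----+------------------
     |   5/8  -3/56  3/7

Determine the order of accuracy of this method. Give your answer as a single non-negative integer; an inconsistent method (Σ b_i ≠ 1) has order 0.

3

b = (5/8, -3/56, 3/7)
c = (0, -4/3, 1)
Ac = (0, 0, 7/18)
Σ b_i: 5/8·1 + (-3/56)·1 + 3/7·1 = 1 ✓
b·c: (-3/56)·(-4/3) + 3/7·1 = 1/2 ✓
b·c²: (-3/56)·16/9 + 3/7·1 = 1/3 ✓
b·Ac: 3/7·7/18 = 1/6 ✓; 3 stages ⇒ order 3.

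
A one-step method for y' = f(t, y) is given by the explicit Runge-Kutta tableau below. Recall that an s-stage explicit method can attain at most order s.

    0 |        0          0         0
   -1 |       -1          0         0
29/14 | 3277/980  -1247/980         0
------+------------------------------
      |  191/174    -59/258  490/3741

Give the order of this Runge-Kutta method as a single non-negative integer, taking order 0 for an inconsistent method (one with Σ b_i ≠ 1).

3

b = (191/174, -59/258, 490/3741)
c = (0, -1, 29/14)
Ac = (0, 0, 1247/980)
Σ b_i: 191/174·1 + (-59/258)·1 + 490/3741·1 = 1 ✓
b·c: (-59/258)·(-1) + 490/3741·29/14 = 1/2 ✓
b·c²: (-59/258)·1 + 490/3741·841/196 = 1/3 ✓
b·Ac: 490/3741·1247/980 = 1/6 ✓; 3 stages ⇒ order 3.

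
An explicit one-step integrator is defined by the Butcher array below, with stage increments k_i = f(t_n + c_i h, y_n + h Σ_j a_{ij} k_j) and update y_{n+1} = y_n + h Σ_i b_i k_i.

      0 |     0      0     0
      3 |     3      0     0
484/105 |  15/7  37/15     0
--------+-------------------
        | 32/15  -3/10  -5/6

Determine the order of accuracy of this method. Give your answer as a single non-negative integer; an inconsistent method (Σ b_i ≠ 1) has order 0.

b = (32/15, -3/10, -5/6)
c = (0, 3, 484/105)
Ac = (0, 0, 37/5)
Σ b_i: 32/15·1 + (-3/10)·1 + (-5/6)·1 = 1 ✓
b·c: (-3/10)·3 + (-5/6)·484/105 = -2987/630 ≠ 1/2 ⇒ order 1.

1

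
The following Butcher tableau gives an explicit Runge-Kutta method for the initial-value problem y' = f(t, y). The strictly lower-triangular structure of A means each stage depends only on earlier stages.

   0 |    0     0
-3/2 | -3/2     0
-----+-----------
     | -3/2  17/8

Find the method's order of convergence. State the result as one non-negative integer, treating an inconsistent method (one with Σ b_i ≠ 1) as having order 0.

b = (-3/2, 17/8)
c = (0, -3/2)
Σ b_i: (-3/2)·1 + 17/8·1 = 5/8 ≠ 1 ⇒ order 0.

0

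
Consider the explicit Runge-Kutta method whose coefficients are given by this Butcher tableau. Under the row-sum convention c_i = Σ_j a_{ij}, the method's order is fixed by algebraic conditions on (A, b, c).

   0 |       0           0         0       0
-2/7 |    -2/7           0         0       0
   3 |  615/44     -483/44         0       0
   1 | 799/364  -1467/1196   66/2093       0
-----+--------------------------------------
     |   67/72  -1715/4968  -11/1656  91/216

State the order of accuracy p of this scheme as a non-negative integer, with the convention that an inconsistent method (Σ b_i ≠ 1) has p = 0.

4

b = (67/72, -1715/4968, -11/1656, 91/216)
c = (0, -2/7, 3, 1)
Ac = (0, 0, 69/22, 81/182)
Σ b_i: 67/72·1 + (-1715/4968)·1 + (-11/1656)·1 + 91/216·1 = 1 ✓
b·c: (-1715/4968)·(-2/7) + (-11/1656)·3 + 91/216·1 = 1/2 ✓
b·c²: (-1715/4968)·4/49 + (-11/1656)·9 + 91/216·1 = 1/3 ✓
b·Ac: (-11/1656)·69/22 + 91/216·81/182 = 1/6 ✓
b·c³: (-1715/4968)·(-8/343) + (-11/1656)·27 + 91/216·1 = 1/4 ✓
b·(c∘Ac): (-11/1656)·207/22 + 91/216·81/182 = 1/8 ✓
b·Ac²: (-11/1656)·(-69/77) + 91/216·9/49 = 1/12 ✓
b·A²c: 91/216·9/91 = 1/24 ✓; 4 stages ⇒ order 4.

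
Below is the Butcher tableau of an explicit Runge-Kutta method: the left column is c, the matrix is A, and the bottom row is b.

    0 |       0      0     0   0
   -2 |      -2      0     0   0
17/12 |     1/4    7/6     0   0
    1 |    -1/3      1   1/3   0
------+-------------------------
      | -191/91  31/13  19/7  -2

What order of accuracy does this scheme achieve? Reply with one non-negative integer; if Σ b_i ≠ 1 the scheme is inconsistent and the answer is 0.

1

b = (-191/91, 31/13, 19/7, -2)
c = (0, -2, 17/12, 1)
Ac = (0, 0, -7/3, -55/36)
Σ b_i: (-191/91)·1 + 31/13·1 + 19/7·1 + (-2)·1 = 1 ✓
b·c: 31/13·(-2) + 19/7·17/12 + (-2)·1 = -3193/1092 ≠ 1/2 ⇒ order 1.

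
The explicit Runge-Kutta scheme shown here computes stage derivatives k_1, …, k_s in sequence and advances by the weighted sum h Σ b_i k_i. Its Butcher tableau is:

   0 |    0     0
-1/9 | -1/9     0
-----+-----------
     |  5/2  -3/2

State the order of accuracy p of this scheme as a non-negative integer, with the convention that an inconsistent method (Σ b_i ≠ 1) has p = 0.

1

b = (5/2, -3/2)
c = (0, -1/9)
Σ b_i: 5/2·1 + (-3/2)·1 = 1 ✓
b·c: (-3/2)·(-1/9) = 1/6 ≠ 1/2 ⇒ order 1.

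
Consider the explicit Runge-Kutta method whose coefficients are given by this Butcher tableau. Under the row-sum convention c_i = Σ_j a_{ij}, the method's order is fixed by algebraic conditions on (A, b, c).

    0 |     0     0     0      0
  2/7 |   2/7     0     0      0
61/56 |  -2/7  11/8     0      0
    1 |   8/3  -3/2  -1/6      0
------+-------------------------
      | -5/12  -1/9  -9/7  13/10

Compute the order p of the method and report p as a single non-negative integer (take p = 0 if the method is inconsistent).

0

b = (-5/12, -1/9, -9/7, 13/10)
c = (0, 2/7, 61/56, 1)
Ac = (0, 0, 11/28, -205/336)
Σ b_i: (-5/12)·1 + (-1/9)·1 + (-9/7)·1 + 13/10·1 = -647/1260 ≠ 1 ⇒ order 0.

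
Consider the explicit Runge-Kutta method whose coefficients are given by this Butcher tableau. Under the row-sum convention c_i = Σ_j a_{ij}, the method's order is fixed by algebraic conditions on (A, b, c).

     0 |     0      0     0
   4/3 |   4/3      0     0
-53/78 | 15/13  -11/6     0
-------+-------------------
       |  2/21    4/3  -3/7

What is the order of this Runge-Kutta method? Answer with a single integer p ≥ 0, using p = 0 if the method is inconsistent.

b = (2/21, 4/3, -3/7)
c = (0, 4/3, -53/78)
Ac = (0, 0, -22/9)
Σ b_i: 2/21·1 + 4/3·1 + (-3/7)·1 = 1 ✓
b·c: 4/3·4/3 + (-3/7)·(-53/78) = 3389/1638 ≠ 1/2 ⇒ order 1.

1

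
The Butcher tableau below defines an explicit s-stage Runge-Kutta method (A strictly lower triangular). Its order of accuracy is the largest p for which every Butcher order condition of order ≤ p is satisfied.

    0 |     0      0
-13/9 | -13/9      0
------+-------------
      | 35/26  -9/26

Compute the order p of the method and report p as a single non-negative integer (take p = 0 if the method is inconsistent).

2

b = (35/26, -9/26)
c = (0, -13/9)
Σ b_i: 35/26·1 + (-9/26)·1 = 1 ✓
b·c: (-9/26)·(-13/9) = 1/2 ✓; 2 stages ⇒ order 2.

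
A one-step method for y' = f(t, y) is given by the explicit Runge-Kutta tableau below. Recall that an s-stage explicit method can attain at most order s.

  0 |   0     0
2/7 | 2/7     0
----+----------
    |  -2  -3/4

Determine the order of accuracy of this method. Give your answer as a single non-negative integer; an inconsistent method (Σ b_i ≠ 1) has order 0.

b = (-2, -3/4)
c = (0, 2/7)
Σ b_i: (-2)·1 + (-3/4)·1 = -11/4 ≠ 1 ⇒ order 0.

0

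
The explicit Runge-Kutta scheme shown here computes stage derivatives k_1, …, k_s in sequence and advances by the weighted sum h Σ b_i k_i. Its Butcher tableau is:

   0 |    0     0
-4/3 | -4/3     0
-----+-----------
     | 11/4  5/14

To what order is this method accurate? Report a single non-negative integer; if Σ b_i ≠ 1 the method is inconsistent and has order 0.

b = (11/4, 5/14)
c = (0, -4/3)
Σ b_i: 11/4·1 + 5/14·1 = 87/28 ≠ 1 ⇒ order 0.

0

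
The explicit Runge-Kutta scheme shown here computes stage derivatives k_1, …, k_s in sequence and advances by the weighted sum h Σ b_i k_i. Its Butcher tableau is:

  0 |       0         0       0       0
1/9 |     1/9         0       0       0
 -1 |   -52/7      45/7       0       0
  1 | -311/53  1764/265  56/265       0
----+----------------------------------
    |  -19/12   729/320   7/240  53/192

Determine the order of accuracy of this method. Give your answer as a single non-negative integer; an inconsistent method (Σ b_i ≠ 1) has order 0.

b = (-19/12, 729/320, 7/240, 53/192)
c = (0, 1/9, -1, 1)
Ac = (0, 0, 5/7, 28/53)
Σ b_i: (-19/12)·1 + 729/320·1 + 7/240·1 + 53/192·1 = 1 ✓
b·c: 729/320·1/9 + 7/240·(-1) + 53/192·1 = 1/2 ✓
b·c²: 729/320·1/81 + 7/240·1 + 53/192·1 = 1/3 ✓
b·Ac: 7/240·5/7 + 53/192·28/53 = 1/6 ✓
b·c³: 729/320·1/729 + 7/240·(-1) + 53/192·1 = 1/4 ✓
b·(c∘Ac): 7/240·(-5/7) + 53/192·28/53 = 1/8 ✓
b·Ac²: 7/240·5/63 + 53/192·140/477 = 1/12 ✓
b·A²c: 53/192·8/53 = 1/24 ✓; 4 stages ⇒ order 4.

4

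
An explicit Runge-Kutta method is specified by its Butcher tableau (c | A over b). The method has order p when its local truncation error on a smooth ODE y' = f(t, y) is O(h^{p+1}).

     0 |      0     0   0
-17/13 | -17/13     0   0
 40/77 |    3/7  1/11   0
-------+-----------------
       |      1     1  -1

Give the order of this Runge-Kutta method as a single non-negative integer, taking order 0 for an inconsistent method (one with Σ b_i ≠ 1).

b = (1, 1, -1)
c = (0, -17/13, 40/77)
Ac = (0, 0, -17/143)
Σ b_i: 1·1 + 1·1 + (-1)·1 = 1 ✓
b·c: 1·(-17/13) + (-1)·40/77 = -1829/1001 ≠ 1/2 ⇒ order 1.

1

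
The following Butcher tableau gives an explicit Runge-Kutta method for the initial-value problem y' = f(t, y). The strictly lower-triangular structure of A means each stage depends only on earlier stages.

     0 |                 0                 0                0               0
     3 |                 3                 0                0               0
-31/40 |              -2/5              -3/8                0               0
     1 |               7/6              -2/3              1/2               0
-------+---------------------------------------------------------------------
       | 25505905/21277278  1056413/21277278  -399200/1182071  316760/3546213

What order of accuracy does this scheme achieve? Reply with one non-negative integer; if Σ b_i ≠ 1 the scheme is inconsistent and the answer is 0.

3

b = (25505905/21277278, 1056413/21277278, -399200/1182071, 316760/3546213)
c = (0, 3, -31/40, 1)
Ac = (0, 0, -9/8, -191/80)
Σ b_i: 25505905/21277278·1 + 1056413/21277278·1 + (-399200/1182071)·1 + 316760/3546213·1 = 1 ✓
b·c: 1056413/21277278·3 + (-399200/1182071)·(-31/40) + 316760/3546213·1 = 1/2 ✓
b·c²: 1056413/21277278·9 + (-399200/1182071)·961/1600 + 316760/3546213·1 = 1/3 ✓
b·Ac: (-399200/1182071)·(-9/8) + 316760/3546213·(-191/80) = 1/6 ✓
b·c³: 1056413/21277278·27 + (-399200/1182071)·(-29791/64000) + 316760/3546213·1 = 450246607/283697040 ≠ 1/4 ⇒ order 3.
b·(c∘Ac): (-399200/1182071)·279/320 + 316760/3546213·(-191/80) = -1800422/3546213 ≠ 1/8
b·Ac²: (-399200/1182071)·(-27/8) + 316760/3546213·(-18239/3200) = 178917359/283697040 ≠ 1/12
b·A²c: 316760/3546213·(-9/16) = -118785/2364142 ≠ 1/24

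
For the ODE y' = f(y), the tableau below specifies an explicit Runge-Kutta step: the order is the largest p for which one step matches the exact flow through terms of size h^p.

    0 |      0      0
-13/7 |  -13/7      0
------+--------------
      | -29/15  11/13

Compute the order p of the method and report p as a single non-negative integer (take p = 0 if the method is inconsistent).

b = (-29/15, 11/13)
c = (0, -13/7)
Σ b_i: (-29/15)·1 + 11/13·1 = -212/195 ≠ 1 ⇒ order 0.

0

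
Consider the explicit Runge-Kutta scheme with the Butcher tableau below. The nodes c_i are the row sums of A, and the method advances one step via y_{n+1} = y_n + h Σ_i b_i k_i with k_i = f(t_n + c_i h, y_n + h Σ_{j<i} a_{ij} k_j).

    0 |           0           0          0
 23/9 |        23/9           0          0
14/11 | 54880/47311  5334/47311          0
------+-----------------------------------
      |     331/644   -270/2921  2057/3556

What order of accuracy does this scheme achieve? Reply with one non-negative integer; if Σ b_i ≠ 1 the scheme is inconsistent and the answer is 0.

b = (331/644, -270/2921, 2057/3556)
c = (0, 23/9, 14/11)
Ac = (0, 0, 1778/6171)
Σ b_i: 331/644·1 + (-270/2921)·1 + 2057/3556·1 = 1 ✓
b·c: (-270/2921)·23/9 + 2057/3556·14/11 = 1/2 ✓
b·c²: (-270/2921)·529/81 + 2057/3556·196/121 = 1/3 ✓
b·Ac: 2057/3556·1778/6171 = 1/6 ✓; 3 stages ⇒ order 3.

3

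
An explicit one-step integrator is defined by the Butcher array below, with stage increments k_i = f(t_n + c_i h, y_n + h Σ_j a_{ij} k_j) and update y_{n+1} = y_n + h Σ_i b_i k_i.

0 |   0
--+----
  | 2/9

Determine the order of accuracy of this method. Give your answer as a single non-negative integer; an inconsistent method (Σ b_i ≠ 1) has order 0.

b = (2/9)
c = (0)
Σ b_i: 2/9·1 = 2/9 ≠ 1 ⇒ order 0.

0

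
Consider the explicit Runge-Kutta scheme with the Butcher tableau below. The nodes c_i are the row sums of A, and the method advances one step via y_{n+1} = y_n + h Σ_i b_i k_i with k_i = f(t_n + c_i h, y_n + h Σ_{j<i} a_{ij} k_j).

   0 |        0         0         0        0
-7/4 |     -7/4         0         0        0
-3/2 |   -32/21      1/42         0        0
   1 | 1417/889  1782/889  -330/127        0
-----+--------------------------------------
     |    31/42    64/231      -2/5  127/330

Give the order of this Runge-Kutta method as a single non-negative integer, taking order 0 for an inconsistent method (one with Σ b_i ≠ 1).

b = (31/42, 64/231, -2/5, 127/330)
c = (0, -7/4, -3/2, 1)
Ac = (0, 0, -1/24, 99/254)
Σ b_i: 31/42·1 + 64/231·1 + (-2/5)·1 + 127/330·1 = 1 ✓
b·c: 64/231·(-7/4) + (-2/5)·(-3/2) + 127/330·1 = 1/2 ✓
b·c²: 64/231·49/16 + (-2/5)·9/4 + 127/330·1 = 1/3 ✓
b·Ac: (-2/5)·(-1/24) + 127/330·99/254 = 1/6 ✓
b·c³: 64/231·(-343/64) + (-2/5)·(-27/8) + 127/330·1 = 1/4 ✓
b·(c∘Ac): (-2/5)·1/16 + 127/330·99/254 = 1/8 ✓
b·Ac²: (-2/5)·7/96 + 127/330·297/1016 = 1/12 ✓
b·A²c: 127/330·55/508 = 1/24 ✓; 4 stages ⇒ order 4.

4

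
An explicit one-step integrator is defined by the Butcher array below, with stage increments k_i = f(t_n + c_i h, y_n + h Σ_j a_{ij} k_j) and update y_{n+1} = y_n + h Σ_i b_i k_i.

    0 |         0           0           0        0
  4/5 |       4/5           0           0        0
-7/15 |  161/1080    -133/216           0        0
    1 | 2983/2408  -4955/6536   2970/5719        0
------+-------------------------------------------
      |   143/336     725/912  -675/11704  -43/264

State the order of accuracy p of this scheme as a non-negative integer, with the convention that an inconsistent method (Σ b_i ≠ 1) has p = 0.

b = (143/336, 725/912, -675/11704, -43/264)
c = (0, 4/5, -7/15, 1)
Ac = (0, 0, -133/270, -73/86)
Σ b_i: 143/336·1 + 725/912·1 + (-675/11704)·1 + (-43/264)·1 = 1 ✓
b·c: 725/912·4/5 + (-675/11704)·(-7/15) + (-43/264)·1 = 1/2 ✓
b·c²: 725/912·16/25 + (-675/11704)·49/225 + (-43/264)·1 = 1/3 ✓
b·Ac: (-675/11704)·(-133/270) + (-43/264)·(-73/86) = 1/6 ✓
b·c³: 725/912·64/125 + (-675/11704)·(-343/3375) + (-43/264)·1 = 1/4 ✓
b·(c∘Ac): (-675/11704)·931/4050 + (-43/264)·(-73/86) = 1/8 ✓
b·Ac²: (-675/11704)·(-266/675) + (-43/264)·(-16/43) = 1/12 ✓
b·A²c: (-43/264)·(-11/43) = 1/24 ✓; 4 stages ⇒ order 4.

4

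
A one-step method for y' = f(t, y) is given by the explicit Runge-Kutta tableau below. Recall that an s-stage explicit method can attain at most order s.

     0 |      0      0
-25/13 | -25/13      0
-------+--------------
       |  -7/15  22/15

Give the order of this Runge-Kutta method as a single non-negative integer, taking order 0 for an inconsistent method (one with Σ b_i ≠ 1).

1

b = (-7/15, 22/15)
c = (0, -25/13)
Σ b_i: (-7/15)·1 + 22/15·1 = 1 ✓
b·c: 22/15·(-25/13) = -110/39 ≠ 1/2 ⇒ order 1.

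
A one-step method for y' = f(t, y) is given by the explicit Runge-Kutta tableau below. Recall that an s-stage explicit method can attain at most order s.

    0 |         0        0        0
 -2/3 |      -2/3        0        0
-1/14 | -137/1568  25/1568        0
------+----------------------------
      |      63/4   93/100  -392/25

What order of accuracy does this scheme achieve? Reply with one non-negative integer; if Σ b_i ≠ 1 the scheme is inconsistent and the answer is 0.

b = (63/4, 93/100, -392/25)
c = (0, -2/3, -1/14)
Ac = (0, 0, -25/2352)
Σ b_i: 63/4·1 + 93/100·1 + (-392/25)·1 = 1 ✓
b·c: 93/100·(-2/3) + (-392/25)·(-1/14) = 1/2 ✓
b·c²: 93/100·4/9 + (-392/25)·1/196 = 1/3 ✓
b·Ac: (-392/25)·(-25/2352) = 1/6 ✓; 3 stages ⇒ order 3.

3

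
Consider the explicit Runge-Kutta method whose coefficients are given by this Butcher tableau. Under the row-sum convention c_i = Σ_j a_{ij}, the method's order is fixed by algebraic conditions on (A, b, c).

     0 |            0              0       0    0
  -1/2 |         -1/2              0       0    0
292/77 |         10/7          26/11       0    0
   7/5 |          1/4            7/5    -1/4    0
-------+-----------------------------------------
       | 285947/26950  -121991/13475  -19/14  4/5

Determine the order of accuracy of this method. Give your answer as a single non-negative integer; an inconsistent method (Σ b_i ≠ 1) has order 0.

b = (285947/26950, -121991/13475, -19/14, 4/5)
c = (0, -1/2, 292/77, 7/5)
Ac = (0, 0, -13/11, -1269/770)
Σ b_i: 285947/26950·1 + (-121991/13475)·1 + (-19/14)·1 + 4/5·1 = 1 ✓
b·c: (-121991/13475)·(-1/2) + (-19/14)·292/77 + 4/5·7/5 = 1/2 ✓
b·c²: (-121991/13475)·1/4 + (-19/14)·85264/5929 + 4/5·49/25 = -419432183/20751500 ≠ 1/3 ⇒ order 2.
b·Ac: (-19/14)·(-13/11) + 4/5·(-1269/770) = 157/550 ≠ 1/6

2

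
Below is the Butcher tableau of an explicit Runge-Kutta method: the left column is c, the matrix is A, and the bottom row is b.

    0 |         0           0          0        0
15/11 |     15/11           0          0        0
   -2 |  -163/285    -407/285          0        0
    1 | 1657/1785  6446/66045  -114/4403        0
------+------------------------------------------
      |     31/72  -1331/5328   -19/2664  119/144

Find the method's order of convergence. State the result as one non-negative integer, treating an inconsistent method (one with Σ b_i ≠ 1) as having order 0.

b = (31/72, -1331/5328, -19/2664, 119/144)
c = (0, 15/11, -2, 1)
Ac = (0, 0, -37/19, 22/119)
Σ b_i: 31/72·1 + (-1331/5328)·1 + (-19/2664)·1 + 119/144·1 = 1 ✓
b·c: (-1331/5328)·15/11 + (-19/2664)·(-2) + 119/144·1 = 1/2 ✓
b·c²: (-1331/5328)·225/121 + (-19/2664)·4 + 119/144·1 = 1/3 ✓
b·Ac: (-19/2664)·(-37/19) + 119/144·22/119 = 1/6 ✓
b·c³: (-1331/5328)·3375/1331 + (-19/2664)·(-8) + 119/144·1 = 1/4 ✓
b·(c∘Ac): (-19/2664)·74/19 + 119/144·22/119 = 1/8 ✓
b·Ac²: (-19/2664)·(-555/209) + 119/144·6/77 = 1/12 ✓
b·A²c: 119/144·6/119 = 1/24 ✓; 4 stages ⇒ order 4.

4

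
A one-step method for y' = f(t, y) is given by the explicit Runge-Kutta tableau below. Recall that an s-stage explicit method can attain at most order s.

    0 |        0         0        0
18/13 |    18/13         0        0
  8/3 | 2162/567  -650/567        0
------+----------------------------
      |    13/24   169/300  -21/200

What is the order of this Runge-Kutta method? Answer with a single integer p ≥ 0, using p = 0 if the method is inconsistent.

3

b = (13/24, 169/300, -21/200)
c = (0, 18/13, 8/3)
Ac = (0, 0, -100/63)
Σ b_i: 13/24·1 + 169/300·1 + (-21/200)·1 = 1 ✓
b·c: 169/300·18/13 + (-21/200)·8/3 = 1/2 ✓
b·c²: 169/300·324/169 + (-21/200)·64/9 = 1/3 ✓
b·Ac: (-21/200)·(-100/63) = 1/6 ✓; 3 stages ⇒ order 3.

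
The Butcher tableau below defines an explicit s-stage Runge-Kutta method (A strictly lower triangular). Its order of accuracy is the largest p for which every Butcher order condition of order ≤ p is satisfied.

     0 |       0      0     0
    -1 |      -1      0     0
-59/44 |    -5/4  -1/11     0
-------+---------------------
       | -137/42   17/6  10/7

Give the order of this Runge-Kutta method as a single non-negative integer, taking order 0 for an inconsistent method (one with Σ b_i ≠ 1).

1

b = (-137/42, 17/6, 10/7)
c = (0, -1, -59/44)
Ac = (0, 0, 1/11)
Σ b_i: (-137/42)·1 + 17/6·1 + 10/7·1 = 1 ✓
b·c: 17/6·(-1) + 10/7·(-59/44) = -1097/231 ≠ 1/2 ⇒ order 1.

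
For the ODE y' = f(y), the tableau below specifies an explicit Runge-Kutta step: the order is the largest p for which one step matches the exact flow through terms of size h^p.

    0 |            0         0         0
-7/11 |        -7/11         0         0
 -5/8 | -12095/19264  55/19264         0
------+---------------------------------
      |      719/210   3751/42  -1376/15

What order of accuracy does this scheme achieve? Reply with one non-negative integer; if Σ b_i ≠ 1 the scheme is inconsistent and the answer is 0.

3

b = (719/210, 3751/42, -1376/15)
c = (0, -7/11, -5/8)
Ac = (0, 0, -5/2752)
Σ b_i: 719/210·1 + 3751/42·1 + (-1376/15)·1 = 1 ✓
b·c: 3751/42·(-7/11) + (-1376/15)·(-5/8) = 1/2 ✓
b·c²: 3751/42·49/121 + (-1376/15)·25/64 = 1/3 ✓
b·Ac: (-1376/15)·(-5/2752) = 1/6 ✓; 3 stages ⇒ order 3.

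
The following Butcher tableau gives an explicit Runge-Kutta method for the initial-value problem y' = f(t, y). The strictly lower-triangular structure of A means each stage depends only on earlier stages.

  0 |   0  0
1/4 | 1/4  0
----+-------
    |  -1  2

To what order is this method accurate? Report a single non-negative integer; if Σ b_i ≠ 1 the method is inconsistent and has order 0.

b = (-1, 2)
c = (0, 1/4)
Σ b_i: (-1)·1 + 2·1 = 1 ✓
b·c: 2·1/4 = 1/2 ✓; 2 stages ⇒ order 2.

2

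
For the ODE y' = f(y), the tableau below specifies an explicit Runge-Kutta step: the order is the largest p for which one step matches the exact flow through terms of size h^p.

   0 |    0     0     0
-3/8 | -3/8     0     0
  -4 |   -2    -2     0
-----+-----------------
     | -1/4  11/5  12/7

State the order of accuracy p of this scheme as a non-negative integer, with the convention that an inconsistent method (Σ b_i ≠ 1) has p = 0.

b = (-1/4, 11/5, 12/7)
c = (0, -3/8, -4)
Ac = (0, 0, 3/4)
Σ b_i: (-1/4)·1 + 11/5·1 + 12/7·1 = 513/140 ≠ 1 ⇒ order 0.

0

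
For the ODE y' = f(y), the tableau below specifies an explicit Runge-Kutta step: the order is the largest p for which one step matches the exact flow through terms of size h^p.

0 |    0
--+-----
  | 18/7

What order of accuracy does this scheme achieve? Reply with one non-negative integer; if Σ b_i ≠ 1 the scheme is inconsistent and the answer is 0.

b = (18/7)
c = (0)
Σ b_i: 18/7·1 = 18/7 ≠ 1 ⇒ order 0.

0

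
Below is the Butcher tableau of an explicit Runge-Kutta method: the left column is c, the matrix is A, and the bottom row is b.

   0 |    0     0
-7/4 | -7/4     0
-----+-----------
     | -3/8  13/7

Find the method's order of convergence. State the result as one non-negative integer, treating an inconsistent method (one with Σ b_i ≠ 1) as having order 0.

b = (-3/8, 13/7)
c = (0, -7/4)
Σ b_i: (-3/8)·1 + 13/7·1 = 83/56 ≠ 1 ⇒ order 0.

0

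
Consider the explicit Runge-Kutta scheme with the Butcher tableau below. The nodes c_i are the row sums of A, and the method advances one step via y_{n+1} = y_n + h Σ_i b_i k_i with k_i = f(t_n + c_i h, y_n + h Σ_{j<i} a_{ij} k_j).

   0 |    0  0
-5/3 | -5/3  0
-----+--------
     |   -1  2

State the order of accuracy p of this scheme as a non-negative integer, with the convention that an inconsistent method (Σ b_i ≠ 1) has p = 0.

1

b = (-1, 2)
c = (0, -5/3)
Σ b_i: (-1)·1 + 2·1 = 1 ✓
b·c: 2·(-5/3) = -10/3 ≠ 1/2 ⇒ order 1.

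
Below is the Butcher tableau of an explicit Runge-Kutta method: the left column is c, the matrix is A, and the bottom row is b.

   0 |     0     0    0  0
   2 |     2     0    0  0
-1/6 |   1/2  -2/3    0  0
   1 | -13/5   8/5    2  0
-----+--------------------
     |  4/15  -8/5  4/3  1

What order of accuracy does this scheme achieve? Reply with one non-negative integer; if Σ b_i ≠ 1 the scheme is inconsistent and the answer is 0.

1

b = (4/15, -8/5, 4/3, 1)
c = (0, 2, -1/6, 1)
Ac = (0, 0, -4/3, 43/15)
Σ b_i: 4/15·1 + (-8/5)·1 + 4/3·1 + 1·1 = 1 ✓
b·c: (-8/5)·2 + 4/3·(-1/6) + 1·1 = -109/45 ≠ 1/2 ⇒ order 1.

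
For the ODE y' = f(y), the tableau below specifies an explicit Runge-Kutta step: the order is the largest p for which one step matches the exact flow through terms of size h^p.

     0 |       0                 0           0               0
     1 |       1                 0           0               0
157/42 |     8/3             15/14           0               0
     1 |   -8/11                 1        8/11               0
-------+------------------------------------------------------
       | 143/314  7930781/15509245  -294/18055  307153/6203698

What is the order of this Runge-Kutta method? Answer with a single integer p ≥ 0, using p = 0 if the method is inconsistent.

b = (143/314, 7930781/15509245, -294/18055, 307153/6203698)
c = (0, 1, 157/42, 1)
Ac = (0, 0, 15/14, 859/231)
Σ b_i: 143/314·1 + 7930781/15509245·1 + (-294/18055)·1 + 307153/6203698·1 = 1 ✓
b·c: 7930781/15509245·1 + (-294/18055)·157/42 + 307153/6203698·1 = 1/2 ✓
b·c²: 7930781/15509245·1 + (-294/18055)·24649/1764 + 307153/6203698·1 = 1/3 ✓
b·Ac: (-294/18055)·15/14 + 307153/6203698·859/231 = 1/6 ✓
b·c³: 7930781/15509245·1 + (-294/18055)·3869893/74088 + 307153/6203698·1 = -73/252 ≠ 1/4 ⇒ order 3.
b·(c∘Ac): (-294/18055)·785/196 + 307153/6203698·859/231 = 56/471 ≠ 1/8
b·Ac²: (-294/18055)·15/14 + 307153/6203698·54149/4851 = 57929/108234 ≠ 1/12
b·A²c: 307153/6203698·60/77 = 119670/3101849 ≠ 1/24

3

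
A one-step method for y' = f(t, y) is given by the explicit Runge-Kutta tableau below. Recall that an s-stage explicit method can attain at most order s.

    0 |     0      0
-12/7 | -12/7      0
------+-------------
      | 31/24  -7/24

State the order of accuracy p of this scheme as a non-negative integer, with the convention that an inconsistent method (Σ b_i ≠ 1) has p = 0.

b = (31/24, -7/24)
c = (0, -12/7)
Σ b_i: 31/24·1 + (-7/24)·1 = 1 ✓
b·c: (-7/24)·(-12/7) = 1/2 ✓; 2 stages ⇒ order 2.

2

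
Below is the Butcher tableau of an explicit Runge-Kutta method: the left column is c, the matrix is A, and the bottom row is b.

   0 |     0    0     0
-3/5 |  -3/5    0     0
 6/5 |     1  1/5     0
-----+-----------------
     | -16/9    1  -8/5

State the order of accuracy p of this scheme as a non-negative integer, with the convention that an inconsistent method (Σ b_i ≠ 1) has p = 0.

b = (-16/9, 1, -8/5)
c = (0, -3/5, 6/5)
Ac = (0, 0, -3/25)
Σ b_i: (-16/9)·1 + 1·1 + (-8/5)·1 = -107/45 ≠ 1 ⇒ order 0.

0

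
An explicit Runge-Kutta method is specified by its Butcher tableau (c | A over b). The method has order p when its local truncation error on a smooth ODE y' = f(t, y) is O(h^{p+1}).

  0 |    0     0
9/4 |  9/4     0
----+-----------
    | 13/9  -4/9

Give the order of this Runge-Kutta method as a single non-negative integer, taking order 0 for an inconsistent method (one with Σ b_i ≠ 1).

b = (13/9, -4/9)
c = (0, 9/4)
Σ b_i: 13/9·1 + (-4/9)·1 = 1 ✓
b·c: (-4/9)·9/4 = -1 ≠ 1/2 ⇒ order 1.

1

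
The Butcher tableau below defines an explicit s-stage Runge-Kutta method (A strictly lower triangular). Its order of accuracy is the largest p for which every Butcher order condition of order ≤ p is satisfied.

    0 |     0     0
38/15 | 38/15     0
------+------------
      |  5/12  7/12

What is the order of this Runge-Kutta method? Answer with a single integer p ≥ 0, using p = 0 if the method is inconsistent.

1

b = (5/12, 7/12)
c = (0, 38/15)
Σ b_i: 5/12·1 + 7/12·1 = 1 ✓
b·c: 7/12·38/15 = 133/90 ≠ 1/2 ⇒ order 1.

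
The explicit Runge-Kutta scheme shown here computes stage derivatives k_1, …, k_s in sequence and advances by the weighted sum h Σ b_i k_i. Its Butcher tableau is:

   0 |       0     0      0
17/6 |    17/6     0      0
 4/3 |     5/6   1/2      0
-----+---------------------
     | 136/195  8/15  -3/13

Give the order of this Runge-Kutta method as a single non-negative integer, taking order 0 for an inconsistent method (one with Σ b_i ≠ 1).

b = (136/195, 8/15, -3/13)
c = (0, 17/6, 4/3)
Ac = (0, 0, 17/12)
Σ b_i: 136/195·1 + 8/15·1 + (-3/13)·1 = 1 ✓
b·c: 8/15·17/6 + (-3/13)·4/3 = 704/585 ≠ 1/2 ⇒ order 1.

1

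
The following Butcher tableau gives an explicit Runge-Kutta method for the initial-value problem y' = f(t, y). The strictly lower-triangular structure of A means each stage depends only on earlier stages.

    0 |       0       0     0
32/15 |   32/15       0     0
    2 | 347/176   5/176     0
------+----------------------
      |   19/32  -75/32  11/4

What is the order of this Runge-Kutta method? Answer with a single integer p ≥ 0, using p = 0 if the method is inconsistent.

b = (19/32, -75/32, 11/4)
c = (0, 32/15, 2)
Ac = (0, 0, 2/33)
Σ b_i: 19/32·1 + (-75/32)·1 + 11/4·1 = 1 ✓
b·c: (-75/32)·32/15 + 11/4·2 = 1/2 ✓
b·c²: (-75/32)·1024/225 + 11/4·4 = 1/3 ✓
b·Ac: 11/4·2/33 = 1/6 ✓; 3 stages ⇒ order 3.

3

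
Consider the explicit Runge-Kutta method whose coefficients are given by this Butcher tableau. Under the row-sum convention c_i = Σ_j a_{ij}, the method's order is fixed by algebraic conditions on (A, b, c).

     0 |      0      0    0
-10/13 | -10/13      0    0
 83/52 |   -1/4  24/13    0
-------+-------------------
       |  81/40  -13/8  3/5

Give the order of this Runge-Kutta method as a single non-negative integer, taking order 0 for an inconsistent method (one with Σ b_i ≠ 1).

b = (81/40, -13/8, 3/5)
c = (0, -10/13, 83/52)
Ac = (0, 0, -240/169)
Σ b_i: 81/40·1 + (-13/8)·1 + 3/5·1 = 1 ✓
b·c: (-13/8)·(-10/13) + 3/5·83/52 = 287/130 ≠ 1/2 ⇒ order 1.

1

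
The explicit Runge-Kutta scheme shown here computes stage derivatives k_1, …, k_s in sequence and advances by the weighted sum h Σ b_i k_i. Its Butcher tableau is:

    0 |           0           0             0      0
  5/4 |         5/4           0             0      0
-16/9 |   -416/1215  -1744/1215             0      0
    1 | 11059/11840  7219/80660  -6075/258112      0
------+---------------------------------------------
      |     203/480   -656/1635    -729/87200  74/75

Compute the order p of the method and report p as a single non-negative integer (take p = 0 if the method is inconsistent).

4

b = (203/480, -656/1635, -729/87200, 74/75)
c = (0, 5/4, -16/9, 1)
Ac = (0, 0, -436/243, 91/592)
Σ b_i: 203/480·1 + (-656/1635)·1 + (-729/87200)·1 + 74/75·1 = 1 ✓
b·c: (-656/1635)·5/4 + (-729/87200)·(-16/9) + 74/75·1 = 1/2 ✓
b·c²: (-656/1635)·25/16 + (-729/87200)·256/81 + 74/75·1 = 1/3 ✓
b·Ac: (-729/87200)·(-436/243) + 74/75·91/592 = 1/6 ✓
b·c³: (-656/1635)·125/64 + (-729/87200)·(-4096/729) + 74/75·1 = 1/4 ✓
b·(c∘Ac): (-729/87200)·6976/2187 + 74/75·91/592 = 1/8 ✓
b·Ac²: (-729/87200)·(-545/243) + 74/75·155/2368 = 1/12 ✓
b·A²c: 74/75·25/592 = 1/24 ✓; 4 stages ⇒ order 4.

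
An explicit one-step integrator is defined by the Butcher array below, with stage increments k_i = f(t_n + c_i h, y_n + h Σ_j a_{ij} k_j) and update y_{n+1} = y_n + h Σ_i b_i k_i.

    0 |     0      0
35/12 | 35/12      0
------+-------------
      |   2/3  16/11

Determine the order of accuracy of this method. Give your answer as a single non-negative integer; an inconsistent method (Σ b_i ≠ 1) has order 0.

0

b = (2/3, 16/11)
c = (0, 35/12)
Σ b_i: 2/3·1 + 16/11·1 = 70/33 ≠ 1 ⇒ order 0.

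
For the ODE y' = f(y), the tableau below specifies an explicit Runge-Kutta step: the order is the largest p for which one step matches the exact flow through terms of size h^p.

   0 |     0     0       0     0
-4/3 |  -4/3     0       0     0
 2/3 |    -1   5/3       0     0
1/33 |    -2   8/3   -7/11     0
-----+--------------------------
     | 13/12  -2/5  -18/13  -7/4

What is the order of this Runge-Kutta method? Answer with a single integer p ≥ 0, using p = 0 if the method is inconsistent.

b = (13/12, -2/5, -18/13, -7/4)
c = (0, -4/3, 2/3, 1/33)
Ac = (0, 0, -20/9, -394/99)
Σ b_i: 13/12·1 + (-2/5)·1 + (-18/13)·1 + (-7/4)·1 = -478/195 ≠ 1 ⇒ order 0.

0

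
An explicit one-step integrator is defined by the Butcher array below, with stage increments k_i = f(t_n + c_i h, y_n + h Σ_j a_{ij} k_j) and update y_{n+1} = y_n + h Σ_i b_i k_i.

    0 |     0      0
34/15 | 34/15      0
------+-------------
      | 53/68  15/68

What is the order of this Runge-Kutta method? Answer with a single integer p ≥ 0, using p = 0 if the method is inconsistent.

2

b = (53/68, 15/68)
c = (0, 34/15)
Σ b_i: 53/68·1 + 15/68·1 = 1 ✓
b·c: 15/68·34/15 = 1/2 ✓; 2 stages ⇒ order 2.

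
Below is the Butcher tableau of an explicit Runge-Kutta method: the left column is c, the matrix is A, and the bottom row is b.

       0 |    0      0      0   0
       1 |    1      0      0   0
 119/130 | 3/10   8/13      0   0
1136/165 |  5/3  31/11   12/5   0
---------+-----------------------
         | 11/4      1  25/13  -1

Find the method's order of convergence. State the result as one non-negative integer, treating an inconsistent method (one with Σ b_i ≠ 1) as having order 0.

0

b = (11/4, 1, 25/13, -1)
c = (0, 1, 119/130, 1136/165)
Ac = (0, 0, 8/13, 17929/3575)
Σ b_i: 11/4·1 + 1·1 + 25/13·1 + (-1)·1 = 243/52 ≠ 1 ⇒ order 0.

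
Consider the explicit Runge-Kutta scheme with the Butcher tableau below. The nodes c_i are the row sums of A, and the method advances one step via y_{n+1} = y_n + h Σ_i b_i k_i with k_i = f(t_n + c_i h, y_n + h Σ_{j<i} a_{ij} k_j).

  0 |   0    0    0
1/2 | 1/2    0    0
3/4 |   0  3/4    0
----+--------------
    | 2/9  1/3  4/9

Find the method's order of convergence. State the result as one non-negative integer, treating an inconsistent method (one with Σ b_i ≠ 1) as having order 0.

b = (2/9, 1/3, 4/9)
c = (0, 1/2, 3/4)
Ac = (0, 0, 3/8)
Σ b_i: 2/9·1 + 1/3·1 + 4/9·1 = 1 ✓
b·c: 1/3·1/2 + 4/9·3/4 = 1/2 ✓
b·c²: 1/3·1/4 + 4/9·9/16 = 1/3 ✓
b·Ac: 4/9·3/8 = 1/6 ✓; 3 stages ⇒ order 3.

3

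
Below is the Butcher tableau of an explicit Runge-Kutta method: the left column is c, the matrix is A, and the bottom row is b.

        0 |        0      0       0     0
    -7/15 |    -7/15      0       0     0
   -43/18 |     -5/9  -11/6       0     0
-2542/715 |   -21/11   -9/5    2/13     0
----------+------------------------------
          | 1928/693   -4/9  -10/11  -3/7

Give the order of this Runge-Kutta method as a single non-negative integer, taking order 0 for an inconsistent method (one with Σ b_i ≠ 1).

b = (1928/693, -4/9, -10/11, -3/7)
c = (0, -7/15, -43/18, -2542/715)
Ac = (0, 0, 77/90, 1382/2925)
Σ b_i: 1928/693·1 + (-4/9)·1 + (-10/11)·1 + (-3/7)·1 = 1 ✓
b·c: (-4/9)·(-7/15) + (-10/11)·(-43/18) + (-3/7)·(-2542/715) = 105481/27027 ≠ 1/2 ⇒ order 1.

1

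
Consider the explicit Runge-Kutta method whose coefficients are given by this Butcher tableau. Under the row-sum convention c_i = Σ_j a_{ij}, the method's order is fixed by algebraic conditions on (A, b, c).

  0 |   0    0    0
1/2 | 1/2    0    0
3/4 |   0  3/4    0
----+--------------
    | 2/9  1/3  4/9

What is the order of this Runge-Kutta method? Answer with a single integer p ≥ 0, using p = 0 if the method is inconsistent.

3

b = (2/9, 1/3, 4/9)
c = (0, 1/2, 3/4)
Ac = (0, 0, 3/8)
Σ b_i: 2/9·1 + 1/3·1 + 4/9·1 = 1 ✓
b·c: 1/3·1/2 + 4/9·3/4 = 1/2 ✓
b·c²: 1/3·1/4 + 4/9·9/16 = 1/3 ✓
b·Ac: 4/9·3/8 = 1/6 ✓; 3 stages ⇒ order 3.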